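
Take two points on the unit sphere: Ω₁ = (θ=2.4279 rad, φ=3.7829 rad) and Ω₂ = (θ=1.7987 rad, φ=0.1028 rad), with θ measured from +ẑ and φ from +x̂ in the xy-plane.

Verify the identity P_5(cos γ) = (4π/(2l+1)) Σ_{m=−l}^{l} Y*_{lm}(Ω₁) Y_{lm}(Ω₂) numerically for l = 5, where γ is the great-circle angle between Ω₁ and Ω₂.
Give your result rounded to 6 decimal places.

-0.298365

Expand P_5 via completeness: Σ_{m} conj(Y_{5,m}) at Ω₁ times Y_{5,m} at Ω₂ —
  m=-5: Y*=0.05568 + 0.00362j  Y=0.35454 - 0.20018j  product 0.02047 - 0.00986j
  m=-4: Y*=0.17084 - 0.11104j  Y=-0.27373 + 0.11936j  product -0.03351 + 0.05079j
  m=-3: Y*=0.13906 - 0.37728j  Y=-0.16472 + 0.05247j  product -0.00311 + 0.06944j
  m=-2: Y*=-0.11147 - 0.37604j  Y=0.30124 - 0.06282j  product -0.05720 - 0.10627j
  m=-1: Y*=0.02395 + 0.01788j  Y=0.10554 - 0.01089j  product 0.00272 + 0.00163j
  m=+0: Y*=0.39152 + 0.00000j  Y=-0.30627 + 0.00000j  product -0.11991 + 0.00000j
  m=+1: Y*=-0.02395 + 0.01788j  Y=-0.10554 - 0.01089j  product 0.00272 - 0.00163j
  m=+2: Y*=-0.11147 + 0.37604j  Y=0.30124 + 0.06282j  product -0.05720 + 0.10627j
  m=+3: Y*=-0.13906 - 0.37728j  Y=0.16472 + 0.05247j  product -0.00311 - 0.06944j
  m=+4: Y*=0.17084 + 0.11104j  Y=-0.27373 - 0.11936j  product -0.03351 - 0.05079j
  m=+5: Y*=-0.05568 + 0.00362j  Y=-0.35454 - 0.20018j  product 0.02047 + 0.00986j
Accumulated sum -0.26117 + 0.00000j; after 4π/(2l+1) scaling, -0.29836 + 0.00000j ⇒ P_5 = -0.298365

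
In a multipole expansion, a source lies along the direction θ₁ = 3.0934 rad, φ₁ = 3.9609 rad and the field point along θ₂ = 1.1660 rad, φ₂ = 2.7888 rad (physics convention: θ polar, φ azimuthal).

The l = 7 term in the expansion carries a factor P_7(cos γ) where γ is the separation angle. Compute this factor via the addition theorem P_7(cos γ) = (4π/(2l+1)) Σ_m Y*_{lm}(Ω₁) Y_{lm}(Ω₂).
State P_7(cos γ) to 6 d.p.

0.072543

Term-by-term m-sum for l=7 (normalisation 4π/15 = 0.837758):
  [-7]  conj(Y_{7,-7})(Ω₁) = -0.00000 + 0.00000j ; Y_{7,-7}(Ω₂) = 0.21693 - 0.17259j ; Δ = -0.00000 + 0.00000j
  [-6]  conj(Y_{7,-6})(Ω₁) = -0.00000 + 0.00000j ; Y_{7,-6}(Ω₂) = -0.23076 + 0.37981j ; Δ = -0.00000 - 0.00000j
  [-5]  conj(Y_{7,-5})(Ω₁) = 0.00000 + 0.00000j ; Y_{7,-5}(Ω₂) = 0.04697 - 0.24015j ; Δ = 0.00000 - 0.00000j
  [-4]  conj(Y_{7,-4})(Ω₁) = 0.00004 + 0.00001j ; Y_{7,-4}(Ω₂) = -0.03226 - 0.20036j ; Δ = -0.00000 - 0.00001j
  [-3]  conj(Y_{7,-3})(Ω₁) = 0.00076 - 0.00062j ; Y_{7,-3}(Ω₂) = 0.15993 + 0.28431j ; Δ = 0.00030 + 0.00012j
  [-2]  conj(Y_{7,-2})(Ω₁) = 0.00117 - 0.01722j ; Y_{7,-2}(Ω₂) = 0.05464 + 0.04655j ; Δ = 0.00087 - 0.00089j
  [-1]  conj(Y_{7,-1})(Ω₁) = -0.13235 - 0.14165j ; Y_{7,-1}(Ω₂) = -0.31027 - 0.11424j ; Δ = 0.02488 + 0.05907j
  [+0]  conj(Y_{7,0})(Ω₁) = -1.05731 + 0.00000j ; Y_{7,0}(Ω₂) = -0.03263 + 0.00000j ; Δ = 0.03450 + 0.00000j
  [+1]  conj(Y_{7,1})(Ω₁) = 0.13235 - 0.14165j ; Y_{7,1}(Ω₂) = 0.31027 - 0.11424j ; Δ = 0.02488 - 0.05907j
  [+2]  conj(Y_{7,2})(Ω₁) = 0.00117 + 0.01722j ; Y_{7,2}(Ω₂) = 0.05464 - 0.04655j ; Δ = 0.00087 + 0.00089j
  [+3]  conj(Y_{7,3})(Ω₁) = -0.00076 - 0.00062j ; Y_{7,3}(Ω₂) = -0.15993 + 0.28431j ; Δ = 0.00030 - 0.00012j
  [+4]  conj(Y_{7,4})(Ω₁) = 0.00004 - 0.00001j ; Y_{7,4}(Ω₂) = -0.03226 + 0.20036j ; Δ = -0.00000 + 0.00001j
  [+5]  conj(Y_{7,5})(Ω₁) = -0.00000 + 0.00000j ; Y_{7,5}(Ω₂) = -0.04697 - 0.24015j ; Δ = 0.00000 + 0.00000j
  [+6]  conj(Y_{7,6})(Ω₁) = -0.00000 - 0.00000j ; Y_{7,6}(Ω₂) = -0.23076 - 0.37981j ; Δ = -0.00000 + 0.00000j
  [+7]  conj(Y_{7,7})(Ω₁) = 0.00000 + 0.00000j ; Y_{7,7}(Ω₂) = -0.21693 - 0.17259j ; Δ = -0.00000 - 0.00000j
Accumulated sum 0.08659 + 0.00000j; after 4π/(2l+1) scaling, 0.07254 + 0.00000j ⇒ P_7 = 0.072543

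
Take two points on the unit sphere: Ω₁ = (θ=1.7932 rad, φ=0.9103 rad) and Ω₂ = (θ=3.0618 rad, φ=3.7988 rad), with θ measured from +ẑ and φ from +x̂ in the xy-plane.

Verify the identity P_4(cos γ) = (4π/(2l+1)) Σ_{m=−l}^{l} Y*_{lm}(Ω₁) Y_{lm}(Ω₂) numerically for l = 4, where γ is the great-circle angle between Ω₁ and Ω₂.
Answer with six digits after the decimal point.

0.298498

Term-by-term m-sum for l=4 (normalisation 4π/9 = 1.396263):
  m=-4: (-0.351564, -0.191881) × (-0.000016, -0.000009) = (0.000004, 0.000006)  (running Σ = (0.000004, 0.000006))
  m=-3: (0.234882, -0.102281) × (-0.000247, -0.000582) = (-0.000117, -0.000111)  (running Σ = (-0.000114, -0.000105))
  m=-2: (0.051881, -0.203347) × (0.003210, -0.012244) = (-0.002323, -0.001288)  (running Σ = (-0.002437, -0.001393))
  m=-1: (0.166064, 0.213752) × (0.117713, -0.090832) = (0.038963, 0.010077)  (running Σ = (0.036527, 0.008684))
  m=0: (0.171717, -0.000000) × (0.819550, 0.000000) = (0.140730, 0.000000)  (running Σ = (0.177257, 0.008684))
  m=1: (-0.166064, 0.213752) × (-0.117713, -0.090832) = (0.038963, -0.010077)  (running Σ = (0.216221, -0.001393))
  m=2: (0.051881, 0.203347) × (0.003210, 0.012244) = (-0.002323, 0.001288)  (running Σ = (0.213897, -0.000105))
  m=3: (-0.234882, -0.102281) × (0.000247, -0.000582) = (-0.000117, 0.000111)  (running Σ = (0.213780, 0.000006))
  m=4: (-0.351564, 0.191881) × (-0.000016, 0.000009) = (0.000004, -0.000006)  (running Σ = (0.213784, -0.000000))
Accumulated sum (0.213784, -0.000000); after 4π/(2l+1) scaling, (0.298498, -0.000000) ⇒ P_4 = 0.298498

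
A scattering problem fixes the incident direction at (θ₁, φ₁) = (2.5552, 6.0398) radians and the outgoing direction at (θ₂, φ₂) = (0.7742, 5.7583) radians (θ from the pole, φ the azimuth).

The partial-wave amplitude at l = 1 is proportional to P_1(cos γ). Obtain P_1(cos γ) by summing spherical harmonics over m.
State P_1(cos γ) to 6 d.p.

Addition theorem: P_1(cos γ) = (4π/3) Σ_m Y*_{lm}(Ω₁) Y_{lm}(Ω₂), m = −1…1:
  m=-1: +0.185548-0.046073i × +0.209033+0.121044i = +0.044363+0.012829i  (running Σ = +0.044363+0.012829i)
  m=0: -0.406978-0.000000i × +0.349341+0.000000i = -0.142174-0.000000i  (running Σ = -0.097812+0.012829i)
  m=1: -0.185548-0.046073i × -0.209033+0.121044i = +0.044363-0.012829i  (running Σ = -0.053449+0.000000i)
Total Σ_m = -0.053449+0.000000i. Multiply by 4.188790: -0.223887+0.000000i. P_1(cos γ) = -0.223887

-0.223887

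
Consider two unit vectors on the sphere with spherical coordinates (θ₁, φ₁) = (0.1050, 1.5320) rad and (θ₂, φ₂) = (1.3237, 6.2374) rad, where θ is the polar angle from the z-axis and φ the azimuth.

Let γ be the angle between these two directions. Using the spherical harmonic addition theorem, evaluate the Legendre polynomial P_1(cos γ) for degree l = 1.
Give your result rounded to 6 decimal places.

Expand P_1 via completeness: Σ_{m} conj(Y_{1,m}) at Ω₁ times Y_{1,m} at Ω₂ —
  [-1]  conj(Y_{1,-1})(Ω₁) = +0.001404+0.036183i ; Y_{1,-1}(Ω₂) = +0.334649+0.015333i ; Δ = -0.000085+0.012130i
  [+0]  conj(Y_{1,0})(Ω₁) = +0.485912-0.000000i ; Y_{1,0}(Ω₂) = +0.119507+0.000000i ; Δ = +0.058070+0.000000i
  [+1]  conj(Y_{1,1})(Ω₁) = -0.001404+0.036183i ; Y_{1,1}(Ω₂) = -0.334649+0.015333i ; Δ = -0.000085-0.012130i
Total Σ_m = +0.057900+0.000000i. Multiply by 4.188790: +0.242532+0.000000i. P_1(cos γ) = 0.242532

0.242532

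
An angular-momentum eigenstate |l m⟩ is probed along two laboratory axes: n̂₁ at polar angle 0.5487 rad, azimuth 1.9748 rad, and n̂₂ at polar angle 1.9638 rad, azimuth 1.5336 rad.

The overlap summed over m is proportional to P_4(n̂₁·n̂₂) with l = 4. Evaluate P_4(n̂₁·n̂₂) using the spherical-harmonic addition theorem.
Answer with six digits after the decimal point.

Expand P_4 via completeness: Σ_{m} conj(Y_{4,m}) at Ω₁ times Y_{4,m} at Ω₂ —
  [-4]  conj(Y_{4,-4})(Ω₁) = -0.001480+0.032717i ; Y_{4,-4}(Ω₂) = +0.318686+0.047769i ; Δ = -0.002035+0.010356i
  [-3]  conj(Y_{4,-3})(Ω₁) = +0.141882-0.053208i ; Y_{4,-3}(Ω₂) = +0.042078-0.375510i ; Δ = -0.014010-0.055517i
  [-2]  conj(Y_{4,-2})(Ω₁) = -0.257533-0.269450i ; Y_{4,-2}(Ω₂) = -0.007582-0.000565i ; Δ = +0.001800+0.002189i
  [-1]  conj(Y_{4,-1})(Ω₁) = -0.173439+0.405686i ; Y_{4,-1}(Ω₂) = +0.012282-0.330041i ; Δ = +0.131763+0.062225i
  [+0]  conj(Y_{4,0})(Ω₁) = -0.030835-0.000000i ; Y_{4,0}(Ω₂) = -0.068445+0.000000i ; Δ = +0.002111+0.000000i
  [+1]  conj(Y_{4,1})(Ω₁) = +0.173439+0.405686i ; Y_{4,1}(Ω₂) = -0.012282-0.330041i ; Δ = +0.131763-0.062225i
  [+2]  conj(Y_{4,2})(Ω₁) = -0.257533+0.269450i ; Y_{4,2}(Ω₂) = -0.007582+0.000565i ; Δ = +0.001800-0.002189i
  [+3]  conj(Y_{4,3})(Ω₁) = -0.141882-0.053208i ; Y_{4,3}(Ω₂) = -0.042078-0.375510i ; Δ = -0.014010+0.055517i
  [+4]  conj(Y_{4,4})(Ω₁) = -0.001480-0.032717i ; Y_{4,4}(Ω₂) = +0.318686-0.047769i ; Δ = -0.002035-0.010356i
Σ over m = +0.237147-0.000000i; ×(4π/9) → +0.331120-0.000000i. Real part: 0.331120

0.331120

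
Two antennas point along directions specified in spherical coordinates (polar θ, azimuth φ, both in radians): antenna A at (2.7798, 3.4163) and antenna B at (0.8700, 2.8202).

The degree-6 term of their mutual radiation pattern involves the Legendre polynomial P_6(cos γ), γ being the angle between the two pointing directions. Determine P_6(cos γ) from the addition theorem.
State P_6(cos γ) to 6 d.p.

0.267007

Summing Y*_{l m}(θ₁,φ₁)·Y_{l m}(θ₂,φ₂) over m ∈ [−6, 6]; prefactor 4π/(2·6+1) = 0.966644:
  m=-6: -0.00007 + 0.00095j × -0.03371 + 0.09023j = -0.00008 - 0.00004j  (running Σ = -0.00008 - 0.00004j)
  m=-5: 0.00170 + 0.00853j × 0.01018 - 0.28130j = 0.00242 - 0.00039j  (running Σ = 0.00233 - 0.00043j)
  m=-4: 0.02195 + 0.04300j × 0.12244 + 0.41758j = -0.01527 + 0.01443j  (running Σ = -0.01294 + 0.01400j)
  m=-3: 0.12150 + 0.13130j × -0.16828 - 0.24251j = 0.01139 - 0.05156j  (running Σ = -0.00154 - 0.03756j)
  m=-2: 0.36554 + 0.22382j × -0.11864 - 0.08885j = -0.02348 - 0.05903j  (running Σ = -0.02502 - 0.09659j)
  m=-1: 0.52609 + 0.14827j × 0.34073 + 0.11344j = 0.16243 + 0.11020j  (running Σ = 0.13741 + 0.01361j)
  m=0: 0.02742 + 0.00000j × 0.05116 + 0.00000j = 0.00140 + 0.00000j  (running Σ = 0.13881 + 0.01361j)
  m=1: -0.52609 + 0.14827j × -0.34073 + 0.11344j = 0.16243 - 0.11020j  (running Σ = 0.30125 - 0.09659j)
  m=2: 0.36554 - 0.22382j × -0.11864 + 0.08885j = -0.02348 + 0.05903j  (running Σ = 0.27776 - 0.03756j)
  m=3: -0.12150 + 0.13130j × 0.16828 - 0.24251j = 0.01139 + 0.05156j  (running Σ = 0.28916 + 0.01400j)
  m=4: 0.02195 - 0.04300j × 0.12244 - 0.41758j = -0.01527 - 0.01443j  (running Σ = 0.27389 - 0.00043j)
  m=5: -0.00170 + 0.00853j × -0.01018 - 0.28130j = 0.00242 + 0.00039j  (running Σ = 0.27630 - 0.00004j)
  m=6: -0.00007 - 0.00095j × -0.03371 - 0.09023j = -0.00008 + 0.00004j  (running Σ = 0.27622 - 0.00000j)
Σ over m = 0.27622 - 0.00000j; ×(4π/13) → 0.26701 - 0.00000j. Real part: 0.267007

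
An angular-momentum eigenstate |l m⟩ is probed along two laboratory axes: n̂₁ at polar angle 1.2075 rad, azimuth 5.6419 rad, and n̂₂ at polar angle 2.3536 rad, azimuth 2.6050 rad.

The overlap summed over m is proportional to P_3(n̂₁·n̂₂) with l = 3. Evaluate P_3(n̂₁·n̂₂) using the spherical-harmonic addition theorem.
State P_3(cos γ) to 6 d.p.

-0.517333

Expand P_3 via completeness: Σ_{m} conj(Y_{3,m}) at Ω₁ times Y_{3,m} at Ω₂ —
  m=-3: (-0.117819, -0.319727) × (0.005794, -0.148548) = (-0.048177, 0.015649)  (running Σ = (-0.048177, 0.015649))
  m=-2: (0.090196, -0.304220) × (-0.172916, -0.318325) = (-0.112437, 0.023893)  (running Σ = (-0.160614, 0.039542))
  m=-1: (-0.089228, 0.066613) × (-0.292817, -0.174170) = (0.037730, -0.003965)  (running Σ = (-0.122885, 0.035578))
  m=0: (-0.314103, -0.000000) × (0.135009, 0.000000) = (-0.042407, -0.000000)  (running Σ = (-0.165292, 0.035578))
  m=1: (0.089228, 0.066613) × (0.292817, -0.174170) = (0.037730, 0.003965)  (running Σ = (-0.127562, 0.039542))
  m=2: (0.090196, 0.304220) × (-0.172916, 0.318325) = (-0.112437, -0.023893)  (running Σ = (-0.239999, 0.015649))
  m=3: (0.117819, -0.319727) × (-0.005794, -0.148548) = (-0.048177, -0.015649)  (running Σ = (-0.288177, 0.000000))
Σ over m = (-0.288177, 0.000000); ×(4π/7) → (-0.517333, 0.000000). Real part: -0.517333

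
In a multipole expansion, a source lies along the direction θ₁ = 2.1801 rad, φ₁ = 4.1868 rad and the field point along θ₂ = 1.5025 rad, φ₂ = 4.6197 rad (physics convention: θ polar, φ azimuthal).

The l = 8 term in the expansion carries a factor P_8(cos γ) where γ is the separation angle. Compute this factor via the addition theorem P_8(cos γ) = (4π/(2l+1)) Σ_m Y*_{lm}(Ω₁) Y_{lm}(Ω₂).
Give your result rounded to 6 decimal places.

0.302750

Addition theorem: P_8(cos γ) = (4π/17) Σ_m Y*_{lm}(Ω₁) Y_{lm}(Ω₂), m = −8…8:
  m=-8: Y*=-0.05124 + 0.09211j  Y=0.37307 + 0.34168j  product -0.05059 + 0.01686j
  m=-7: Y*=0.15066 + 0.25276j  Y=0.08364 - 0.11029j  product 0.04048 + 0.00452j
  m=-6: Y*=0.44788 - 0.00535j  Y=0.29322 + 0.18226j  product 0.13230 + 0.08006j
  m=-5: Y*=0.16221 - 0.28752j  Y=0.07184 - 0.14376j  product -0.02968 - 0.04398j
  m=-4: Y*=0.04210 + 0.07160j  Y=0.27499 + 0.10690j  product 0.00392 + 0.02419j
  m=-3: Y*=0.36718 - 0.00219j  Y=0.04679 - 0.16391j  product 0.01682 - 0.06029j
  m=-2: Y*=0.05465 - 0.09553j  Y=0.26802 + 0.05026j  product 0.01945 - 0.02286j
  m=-1: Y*=0.16046 + 0.27666j  Y=0.01615 - 0.17369j  product 0.05064 - 0.02340j
  m=+0: Y*=0.16113 + 0.00000j  Y=0.26607 + 0.00000j  product 0.04287 + 0.00000j
  m=+1: Y*=-0.16046 + 0.27666j  Y=-0.01615 - 0.17369j  product 0.05064 + 0.02340j
  m=+2: Y*=0.05465 + 0.09553j  Y=0.26802 - 0.05026j  product 0.01945 + 0.02286j
  m=+3: Y*=-0.36718 - 0.00219j  Y=-0.04679 - 0.16391j  product 0.01682 + 0.06029j
  m=+4: Y*=0.04210 - 0.07160j  Y=0.27499 - 0.10690j  product 0.00392 - 0.02419j
  m=+5: Y*=-0.16221 - 0.28752j  Y=-0.07184 - 0.14376j  product -0.02968 + 0.04398j
  m=+6: Y*=0.44788 + 0.00535j  Y=0.29322 - 0.18226j  product 0.13230 - 0.08006j
  m=+7: Y*=-0.15066 + 0.25276j  Y=-0.08364 - 0.11029j  product 0.04048 - 0.00452j
  m=+8: Y*=-0.05124 - 0.09211j  Y=0.37307 - 0.34168j  product -0.05059 - 0.01686j
Σ over m = 0.40956 - 0.00000j; ×(4π/17) → 0.30275 - 0.00000j. Real part: 0.302750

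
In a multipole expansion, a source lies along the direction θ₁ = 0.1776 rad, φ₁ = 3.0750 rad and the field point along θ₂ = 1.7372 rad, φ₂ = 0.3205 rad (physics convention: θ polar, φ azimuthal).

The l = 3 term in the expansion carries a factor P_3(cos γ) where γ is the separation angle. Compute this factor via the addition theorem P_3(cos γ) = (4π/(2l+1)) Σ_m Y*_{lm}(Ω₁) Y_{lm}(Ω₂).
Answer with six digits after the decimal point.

Term-by-term m-sum for l=3 (normalisation 4π/7 = 1.795196):
  m=-3: -0.002255+0.000457i × +0.229015-0.328161i = -0.000367+0.000845i  (running Σ = -0.000367+0.000845i)
  m=-2: +0.031118-0.004169i × -0.131954+0.098451i = -0.003696+0.003614i  (running Σ = -0.004062+0.004458i)
  m=-1: -0.218986+0.014604i × -0.260992+0.086635i = +0.055888-0.022783i  (running Σ = +0.051826-0.018325i)
  m=0: +0.677292-0.000000i × +0.176956+0.000000i = +0.119851+0.000000i  (running Σ = +0.171677-0.018325i)
  m=1: +0.218986+0.014604i × +0.260992+0.086635i = +0.055888+0.022783i  (running Σ = +0.227565+0.004458i)
  m=2: +0.031118+0.004169i × -0.131954-0.098451i = -0.003696-0.003614i  (running Σ = +0.223869+0.000845i)
  m=3: +0.002255+0.000457i × -0.229015-0.328161i = -0.000367-0.000845i  (running Σ = +0.223503-0.000000i)
Total Σ_m = +0.223503-0.000000i. Multiply by 1.795196: +0.401231-0.000000i. P_3(cos γ) = 0.401231

0.401231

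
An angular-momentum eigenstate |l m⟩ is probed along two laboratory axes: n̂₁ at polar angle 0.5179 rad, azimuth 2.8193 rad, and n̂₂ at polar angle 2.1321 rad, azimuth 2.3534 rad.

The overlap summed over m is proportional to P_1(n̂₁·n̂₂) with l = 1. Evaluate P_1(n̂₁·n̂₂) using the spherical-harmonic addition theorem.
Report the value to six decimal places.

Addition theorem: P_1(cos γ) = (4π/3) Σ_m Y*_{lm}(Ω₁) Y_{lm}(Ω₂), m = −1…1:
  [-1]  conj(Y_{1,-1})(Ω₁) = -0.16223 + 0.05418j ; Y_{1,-1}(Ω₂) = -0.20624 - 0.20739j ; Δ = 0.04469 + 0.02247j
  [+0]  conj(Y_{1,0})(Ω₁) = 0.42453 + 0.00000j ; Y_{1,0}(Ω₂) = -0.26008 + 0.00000j ; Δ = -0.11041 + 0.00000j
  [+1]  conj(Y_{1,1})(Ω₁) = 0.16223 + 0.05418j ; Y_{1,1}(Ω₂) = 0.20624 - 0.20739j ; Δ = 0.04469 - 0.02247j
Total Σ_m = -0.02102 + 0.00000j. Multiply by 4.188790: -0.08806 + 0.00000j. P_1(cos γ) = -0.088058

-0.088058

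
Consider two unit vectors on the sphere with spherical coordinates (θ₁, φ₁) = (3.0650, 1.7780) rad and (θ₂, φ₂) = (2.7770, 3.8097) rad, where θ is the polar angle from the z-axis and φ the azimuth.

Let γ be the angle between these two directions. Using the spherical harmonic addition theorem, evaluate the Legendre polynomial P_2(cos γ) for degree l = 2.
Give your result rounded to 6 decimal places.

Addition theorem: P_2(cos γ) = (4π/5) Σ_m Y*_{lm}(Ω₁) Y_{lm}(Ω₂), m = −2…2:
  m=-2: Y*=-0.00207 - 0.00091j  Y=0.01142 - 0.04777j  product -0.00007 + 0.00009j
  m=-1: Y*=0.01213 - 0.05768j  Y=0.20203 - 0.15943j  product -0.00675 - 0.01359j
  m=+0: Y*=0.62524 + 0.00000j  Y=0.51049 + 0.00000j  product 0.31918 + 0.00000j
  m=+1: Y*=-0.01213 - 0.05768j  Y=-0.20203 - 0.15943j  product -0.00675 + 0.01359j
  m=+2: Y*=-0.00207 + 0.00091j  Y=0.01142 + 0.04777j  product -0.00007 - 0.00009j
Total Σ_m = 0.30555 + 0.00000j. Multiply by 2.513274: 0.76793 + 0.00000j. P_2(cos γ) = 0.767932

0.767932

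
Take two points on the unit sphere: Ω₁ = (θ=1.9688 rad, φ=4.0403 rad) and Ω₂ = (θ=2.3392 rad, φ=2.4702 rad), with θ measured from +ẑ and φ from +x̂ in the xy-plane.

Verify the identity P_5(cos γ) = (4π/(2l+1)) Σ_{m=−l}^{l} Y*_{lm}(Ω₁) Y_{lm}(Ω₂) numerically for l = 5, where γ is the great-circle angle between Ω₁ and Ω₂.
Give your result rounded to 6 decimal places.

0.345293

Summing Y*_{l m}(θ₁,φ₁)·Y_{l m}(θ₂,φ₂) over m ∈ [−5, 5]; prefactor 4π/(2·5+1) = 1.142397:
  [-5]  conj(Y_{5,-5})(Ω₁) = +0.067080+0.301597i ; Y_{5,-5}(Ω₂) = +0.087136+0.019062i ; Δ = +0.000096+0.027559i
  [-4]  conj(Y_{5,-4})(Ω₁) = +0.369312+0.179875i ; Y_{5,-4}(Ω₂) = +0.244777-0.120064i ; Δ = +0.111996-0.000312i
  [-3]  conj(Y_{5,-3})(Ω₁) = +0.086071-0.041097i ; Y_{5,-3}(Ω₂) = +0.184650-0.388804i ; Δ = -0.000086-0.041054i
  [-2]  conj(Y_{5,-2})(Ω₁) = -0.068897+0.298798i ; Y_{5,-2}(Ω₂) = -0.061806-0.266351i ; Δ = +0.083844-0.000117i
  [-1]  conj(Y_{5,-1})(Ω₁) = +0.115659+0.145363i ; Y_{5,-1}(Ω₂) = +0.155582+0.123614i ; Δ = +0.000026+0.036913i
  [+0]  conj(Y_{5,0})(Ω₁) = -0.267722-0.000000i ; Y_{5,0}(Ω₂) = +0.334291+0.000000i ; Δ = -0.089497-0.000000i
  [+1]  conj(Y_{5,1})(Ω₁) = -0.115659+0.145363i ; Y_{5,1}(Ω₂) = -0.155582+0.123614i ; Δ = +0.000026-0.036913i
  [+2]  conj(Y_{5,2})(Ω₁) = -0.068897-0.298798i ; Y_{5,2}(Ω₂) = -0.061806+0.266351i ; Δ = +0.083844+0.000117i
  [+3]  conj(Y_{5,3})(Ω₁) = -0.086071-0.041097i ; Y_{5,3}(Ω₂) = -0.184650-0.388804i ; Δ = -0.000086+0.041054i
  [+4]  conj(Y_{5,4})(Ω₁) = +0.369312-0.179875i ; Y_{5,4}(Ω₂) = +0.244777+0.120064i ; Δ = +0.111996+0.000312i
  [+5]  conj(Y_{5,5})(Ω₁) = -0.067080+0.301597i ; Y_{5,5}(Ω₂) = -0.087136+0.019062i ; Δ = +0.000096-0.027559i
Accumulated sum +0.302253+0.000000i; after 4π/(2l+1) scaling, +0.345293+0.000000i ⇒ P_5 = 0.345293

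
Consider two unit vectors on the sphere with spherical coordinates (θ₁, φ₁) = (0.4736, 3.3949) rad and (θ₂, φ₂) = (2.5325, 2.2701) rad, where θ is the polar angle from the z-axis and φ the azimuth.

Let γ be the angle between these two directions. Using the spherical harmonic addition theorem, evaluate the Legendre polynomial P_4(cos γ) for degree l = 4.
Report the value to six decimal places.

Summing Y*_{l m}(θ₁,φ₁)·Y_{l m}(θ₂,φ₂) over m ∈ [−4, 4]; prefactor 4π/(2·4+1) = 1.396263:
  [-4]  conj(Y_{4,-4})(Ω₁) = 0.01013 + 0.01625j ; Y_{4,-4}(Ω₂) = -0.04463 - 0.01601j ; Δ = -0.00019 - 0.00089j
  [-3]  conj(Y_{4,-3})(Ω₁) = -0.07661 - 0.07280j ; Y_{4,-3}(Ω₂) = -0.16615 + 0.09671j ; Δ = 0.01977 + 0.00469j
  [-2]  conj(Y_{4,-2})(Ω₁) = 0.27648 + 0.15343j ; Y_{4,-2}(Ω₂) = -0.06958 + 0.40009j ; Δ = -0.08062 + 0.09994j
  [-1]  conj(Y_{4,-1})(Ω₁) = -0.47289 - 0.12242j ; Y_{4,-1}(Ω₂) = 0.24416 + 0.29029j ; Δ = -0.07993 - 0.16716j
  [+0]  conj(Y_{4,0})(Ω₁) = 0.12628 + 0.00000j ; Y_{4,0}(Ω₂) = -0.14208 + 0.00000j ; Δ = -0.01794 + 0.00000j
  [+1]  conj(Y_{4,1})(Ω₁) = 0.47289 - 0.12242j ; Y_{4,1}(Ω₂) = -0.24416 + 0.29029j ; Δ = -0.07993 + 0.16716j
  [+2]  conj(Y_{4,2})(Ω₁) = 0.27648 - 0.15343j ; Y_{4,2}(Ω₂) = -0.06958 - 0.40009j ; Δ = -0.08062 - 0.09994j
  [+3]  conj(Y_{4,3})(Ω₁) = 0.07661 - 0.07280j ; Y_{4,3}(Ω₂) = 0.16615 + 0.09671j ; Δ = 0.01977 - 0.00469j
  [+4]  conj(Y_{4,4})(Ω₁) = 0.01013 - 0.01625j ; Y_{4,4}(Ω₂) = -0.04463 + 0.01601j ; Δ = -0.00019 + 0.00089j
Σ over m = -0.29988 - 0.00000j; ×(4π/9) → -0.41871 - 0.00000j. Real part: -0.418713

-0.418713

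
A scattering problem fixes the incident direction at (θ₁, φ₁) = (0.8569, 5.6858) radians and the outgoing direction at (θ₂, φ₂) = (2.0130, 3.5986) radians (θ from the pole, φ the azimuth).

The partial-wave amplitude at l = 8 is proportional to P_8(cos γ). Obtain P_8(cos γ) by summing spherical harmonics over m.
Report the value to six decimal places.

0.251768

Summing Y*_{l m}(θ₁,φ₁)·Y_{l m}(θ₂,φ₂) over m ∈ [−8, 8]; prefactor 4π/(2·8+1) = 0.739198:
  m=-8: Y*=(0.003658, 0.054769)  Y=(-0.199795, 0.112932)  product (-0.006916, -0.010529)
  m=-7: Y*=(-0.096273, 0.164051)  Y=(-0.433940, 0.024961)  product (0.037682, -0.073591)
  m=-6: Y*=(-0.344371, 0.163269)  Y=(-0.330195, -0.139428)  product (0.136474, -0.005895)
  m=-5: Y*=(-0.445217, -0.069414)  Y=(0.034795, 0.040136)  product (-0.012705, -0.020284)
  m=-4: Y*=(-0.145198, -0.135823)  Y=(0.090823, 0.345254)  product (0.033706, -0.062466)
  m=-3: Y*=(0.053042, 0.235694)  Y=(-0.024831, 0.122635)  product (-0.030221, 0.000652)
  m=-2: Y*=(-0.126379, 0.320099)  Y=(0.181115, -0.234921)  product (0.052309, 0.087664)
  m=-1: Y*=(0.076104, -0.051774)  Y=(0.169284, -0.083242)  product (0.008573, -0.015100)
  m=+0: Y*=(0.358125, -0.000000)  Y=(-0.271431, 0.000000)  product (-0.097206, 0.000000)
  m=+1: Y*=(-0.076104, -0.051774)  Y=(-0.169284, -0.083242)  product (0.008573, 0.015100)
  m=+2: Y*=(-0.126379, -0.320099)  Y=(0.181115, 0.234921)  product (0.052309, -0.087664)
  m=+3: Y*=(-0.053042, 0.235694)  Y=(0.024831, 0.122635)  product (-0.030221, -0.000652)
  m=+4: Y*=(-0.145198, 0.135823)  Y=(0.090823, -0.345254)  product (0.033706, 0.062466)
  m=+5: Y*=(0.445217, -0.069414)  Y=(-0.034795, 0.040136)  product (-0.012705, 0.020284)
  m=+6: Y*=(-0.344371, -0.163269)  Y=(-0.330195, 0.139428)  product (0.136474, 0.005895)
  m=+7: Y*=(0.096273, 0.164051)  Y=(0.433940, 0.024961)  product (0.037682, 0.073591)
  m=+8: Y*=(0.003658, -0.054769)  Y=(-0.199795, -0.112932)  product (-0.006916, 0.010529)
Σ over m = (0.340597, 0.000000); ×(4π/17) → (0.251768, 0.000000). Real part: 0.251768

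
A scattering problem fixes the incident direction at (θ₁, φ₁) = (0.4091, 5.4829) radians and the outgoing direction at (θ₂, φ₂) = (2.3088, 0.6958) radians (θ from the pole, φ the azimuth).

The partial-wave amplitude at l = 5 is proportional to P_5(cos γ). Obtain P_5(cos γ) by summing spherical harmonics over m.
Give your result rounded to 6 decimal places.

0.141059

Expand P_5 via completeness: Σ_{m} conj(Y_{5,m}) at Ω₁ times Y_{5,m} at Ω₂ —
  [-5]  conj(Y_{5,-5})(Ω₁) = (-0.003016, 0.003503) ; Y_{5,-5}(Ω₂) = (-0.097062, 0.034051) ; Δ = (0.000174, -0.000443)
  [-4]  conj(Y_{5,-4})(Ω₁) = (-0.033655, 0.002007) ; Y_{5,-4}(Ω₂) = (0.277022, 0.103764) ; Δ = (-0.009532, -0.002936)
  [-3]  conj(Y_{5,-3})(Ω₁) = (-0.105668, -0.096627) ; Y_{5,-3}(Ω₂) = (-0.212693, -0.374419) ; Δ = (-0.013704, 0.060116)
  [-2]  conj(Y_{5,-2})(Ω₁) = (-0.011172, -0.375116) ; Y_{5,-2}(Ω₂) = (-0.039826, 0.219866) ; Δ = (0.082920, 0.012483)
  [-1]  conj(Y_{5,-1})(Ω₁) = (0.363401, -0.374385) ; Y_{5,-1}(Ω₂) = (-0.188094, 0.157084) ; Δ = (-0.009544, 0.127504)
  [+0]  conj(Y_{5,0})(Ω₁) = (0.076866, -0.000000) ; Y_{5,0}(Ω₂) = (0.297246, 0.000000) ; Δ = (0.022848, 0.000000)
  [+1]  conj(Y_{5,1})(Ω₁) = (-0.363401, -0.374385) ; Y_{5,1}(Ω₂) = (0.188094, 0.157084) ; Δ = (-0.009544, -0.127504)
  [+2]  conj(Y_{5,2})(Ω₁) = (-0.011172, 0.375116) ; Y_{5,2}(Ω₂) = (-0.039826, -0.219866) ; Δ = (0.082920, -0.012483)
  [+3]  conj(Y_{5,3})(Ω₁) = (0.105668, -0.096627) ; Y_{5,3}(Ω₂) = (0.212693, -0.374419) ; Δ = (-0.013704, -0.060116)
  [+4]  conj(Y_{5,4})(Ω₁) = (-0.033655, -0.002007) ; Y_{5,4}(Ω₂) = (0.277022, -0.103764) ; Δ = (-0.009532, 0.002936)
  [+5]  conj(Y_{5,5})(Ω₁) = (0.003016, 0.003503) ; Y_{5,5}(Ω₂) = (0.097062, 0.034051) ; Δ = (0.000174, 0.000443)
Total Σ_m = (0.123476, 0.000000). Multiply by 1.142397: (0.141059, 0.000000). P_5(cos γ) = 0.141059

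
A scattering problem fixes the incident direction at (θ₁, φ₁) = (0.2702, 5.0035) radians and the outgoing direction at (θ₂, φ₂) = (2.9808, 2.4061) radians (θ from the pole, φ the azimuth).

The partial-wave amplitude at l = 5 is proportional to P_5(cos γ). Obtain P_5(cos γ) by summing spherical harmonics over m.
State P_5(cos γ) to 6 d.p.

Addition theorem: P_5(cos γ) = (4π/11) Σ_m Y*_{lm}(Ω₁) Y_{lm}(Ω₂), m = −5…5:
  [-5]  conj(Y_{5,-5})(Ω₁) = 0.00062 - 0.00007j ; Y_{5,-5}(Ω₂) = 0.00004 + 0.00002j ; Δ = 0.00000 + 0.00000j
  [-4]  conj(Y_{5,-4})(Ω₁) = 0.00284 + 0.00660j ; Y_{5,-4}(Ω₂) = 0.00093 - 0.00019j ; Δ = 0.00000 + 0.00001j
  [-3]  conj(Y_{5,-3})(Ω₁) = -0.03711 + 0.03110j ; Y_{5,-3}(Ω₂) = 0.00655 - 0.00888j ; Δ = 0.00003 + 0.00053j
  [-2]  conj(Y_{5,-2})(Ω₁) = -0.17362 - 0.11430j ; Y_{5,-2}(Ω₂) = -0.00822 - 0.08205j ; Δ = -0.00795 + 0.01519j
  [-1]  conj(Y_{5,-1})(Ω₁) = 0.14996 - 0.50051j ; Y_{5,-1}(Ω₂) = -0.27741 - 0.25102j ; Δ = -0.16724 + 0.10120j
  [+0]  conj(Y_{5,0})(Ω₁) = 0.48801 + 0.00000j ; Y_{5,0}(Ω₂) = -0.76261 + 0.00000j ; Δ = -0.37216 + 0.00000j
  [+1]  conj(Y_{5,1})(Ω₁) = -0.14996 - 0.50051j ; Y_{5,1}(Ω₂) = 0.27741 - 0.25102j ; Δ = -0.16724 - 0.10120j
  [+2]  conj(Y_{5,2})(Ω₁) = -0.17362 + 0.11430j ; Y_{5,2}(Ω₂) = -0.00822 + 0.08205j ; Δ = -0.00795 - 0.01519j
  [+3]  conj(Y_{5,3})(Ω₁) = 0.03711 + 0.03110j ; Y_{5,3}(Ω₂) = -0.00655 - 0.00888j ; Δ = 0.00003 - 0.00053j
  [+4]  conj(Y_{5,4})(Ω₁) = 0.00284 - 0.00660j ; Y_{5,4}(Ω₂) = 0.00093 + 0.00019j ; Δ = 0.00000 - 0.00001j
  [+5]  conj(Y_{5,5})(Ω₁) = -0.00062 - 0.00007j ; Y_{5,5}(Ω₂) = -0.00004 + 0.00002j ; Δ = 0.00000 - 0.00000j
Σ over m = -0.72247 + 0.00000j; ×(4π/11) → -0.82534 + 0.00000j. Real part: -0.825345

-0.825345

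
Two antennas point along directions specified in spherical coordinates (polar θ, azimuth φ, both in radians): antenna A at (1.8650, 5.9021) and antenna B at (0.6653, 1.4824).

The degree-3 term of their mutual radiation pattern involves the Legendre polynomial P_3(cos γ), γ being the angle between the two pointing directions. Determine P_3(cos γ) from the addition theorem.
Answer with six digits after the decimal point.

Term-by-term m-sum for l=3 (normalisation 4π/7 = 1.795196):
  m=-3: Y*=0.15164 - 0.33280j  Y=-0.02572 + 0.09471j  product 0.02762 + 0.02292j
  m=-2: Y*=-0.19634 + 0.18742j  Y=-0.30160 - 0.05388j  product 0.06932 - 0.04595j
  m=-1: Y*=-0.16640 + 0.06667j  Y=0.03689 - 0.41626j  product 0.02161 + 0.07172j
  m=+0: Y*=0.27914 + 0.00000j  Y=0.02781 + 0.00000j  product 0.00776 + 0.00000j
  m=+1: Y*=0.16640 + 0.06667j  Y=-0.03689 - 0.41626j  product 0.02161 - 0.07172j
  m=+2: Y*=-0.19634 - 0.18742j  Y=-0.30160 + 0.05388j  product 0.06932 + 0.04595j
  m=+3: Y*=-0.15164 - 0.33280j  Y=0.02572 + 0.09471j  product 0.02762 - 0.02292j
Σ over m = 0.24486 + 0.00000j; ×(4π/7) → 0.43957 + 0.00000j. Real part: 0.439571

0.439571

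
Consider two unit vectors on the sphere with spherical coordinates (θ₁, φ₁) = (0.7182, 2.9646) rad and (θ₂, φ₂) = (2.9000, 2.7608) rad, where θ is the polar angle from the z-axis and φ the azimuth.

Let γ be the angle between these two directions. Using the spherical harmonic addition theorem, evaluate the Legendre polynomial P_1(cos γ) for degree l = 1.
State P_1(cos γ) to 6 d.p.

Expand P_1 via completeness: Σ_{m} conj(Y_{1,m}) at Ω₁ times Y_{1,m} at Ω₂ —
  [-1]  conj(Y_{1,-1})(Ω₁) = -0.223794+0.040029i ; Y_{1,-1}(Ω₂) = -0.076738-0.030721i ; Δ = +0.018403+0.003803i
  [+0]  conj(Y_{1,0})(Ω₁) = +0.367913-0.000000i ; Y_{1,0}(Ω₂) = -0.474413+0.000000i ; Δ = -0.174543+0.000000i
  [+1]  conj(Y_{1,1})(Ω₁) = +0.223794+0.040029i ; Y_{1,1}(Ω₂) = +0.076738-0.030721i ; Δ = +0.018403-0.003803i
Σ over m = -0.137736+0.000000i; ×(4π/3) → -0.576948+0.000000i. Real part: -0.576948

-0.576948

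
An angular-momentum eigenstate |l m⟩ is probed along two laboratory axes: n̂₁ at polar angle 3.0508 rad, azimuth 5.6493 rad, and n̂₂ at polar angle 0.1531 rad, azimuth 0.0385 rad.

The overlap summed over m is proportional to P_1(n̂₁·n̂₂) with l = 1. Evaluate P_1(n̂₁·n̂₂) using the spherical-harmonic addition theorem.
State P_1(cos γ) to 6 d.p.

Term-by-term m-sum for l=1 (normalisation 4π/3 = 4.188790):
  m=-1: Y*=+0.025240-0.018553i  Y=+0.052650-0.002028i  product +0.001291-0.001028i
  m=+0: Y*=-0.486590-0.000000i  Y=+0.482887+0.000000i  product -0.234968-0.000000i
  m=+1: Y*=-0.025240-0.018553i  Y=-0.052650-0.002028i  product +0.001291+0.001028i
Accumulated sum -0.232386+0.000000i; after 4π/(2l+1) scaling, -0.973415+0.000000i ⇒ P_1 = -0.973415

-0.973415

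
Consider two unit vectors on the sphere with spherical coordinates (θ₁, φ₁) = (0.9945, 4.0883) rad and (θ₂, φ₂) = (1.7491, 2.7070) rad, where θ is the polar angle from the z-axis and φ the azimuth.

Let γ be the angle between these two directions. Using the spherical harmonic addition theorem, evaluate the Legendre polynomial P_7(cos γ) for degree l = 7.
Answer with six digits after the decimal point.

-0.124632

Term-by-term m-sum for l=7 (normalisation 4π/15 = 0.837758):
  [-7]  conj(Y_{7,-7})(Ω₁) = (-0.137181, -0.049108) ; Y_{7,-7}(Ω₂) = (0.444908, -0.044390) ; Δ = (-0.063213, -0.015759)
  [-6]  conj(Y_{7,-6})(Ω₁) = (0.291832, -0.200916) ; Y_{7,-6}(Ω₂) = (0.259516, -0.153465) ; Δ = (0.044902, -0.096927)
  [-5]  conj(Y_{7,-5})(Ω₁) = (-0.009198, 0.434876) ; Y_{7,-5}(Ω₂) = (-0.113412, 0.165005) ; Δ = (-0.070714, -0.050838)
  [-4]  conj(Y_{7,-4})(Ω₁) = (-0.135852, -0.102258) ; Y_{7,-4}(Ω₂) = (-0.052766, 0.311931) ; Δ = (0.039066, -0.036981)
  [-3]  conj(Y_{7,-3})(Ω₁) = (-0.248441, 0.077252) ; Y_{7,-3}(Ω₂) = (-0.029643, -0.108365) ; Δ = (0.015736, 0.024632)
  [-2]  conj(Y_{7,-2})(Ω₁) = (0.096060, -0.287350) ; Y_{7,-2}(Ω₂) = (-0.202641, -0.239799) ; Δ = (-0.088372, 0.035194)
  [-1]  conj(Y_{7,-1})(Ω₁) = (-0.083664, -0.116184) ; Y_{7,-1}(Ω₂) = (0.070121, 0.032550) ; Δ = (-0.002085, -0.010870)
  [+0]  conj(Y_{7,0})(Ω₁) = (0.322389, -0.000000) ; Y_{7,0}(Ω₂) = (0.312020, 0.000000) ; Δ = (0.100592, 0.000000)
  [+1]  conj(Y_{7,1})(Ω₁) = (0.083664, -0.116184) ; Y_{7,1}(Ω₂) = (-0.070121, 0.032550) ; Δ = (-0.002085, 0.010870)
  [+2]  conj(Y_{7,2})(Ω₁) = (0.096060, 0.287350) ; Y_{7,2}(Ω₂) = (-0.202641, 0.239799) ; Δ = (-0.088372, -0.035194)
  [+3]  conj(Y_{7,3})(Ω₁) = (0.248441, 0.077252) ; Y_{7,3}(Ω₂) = (0.029643, -0.108365) ; Δ = (0.015736, -0.024632)
  [+4]  conj(Y_{7,4})(Ω₁) = (-0.135852, 0.102258) ; Y_{7,4}(Ω₂) = (-0.052766, -0.311931) ; Δ = (0.039066, 0.036981)
  [+5]  conj(Y_{7,5})(Ω₁) = (0.009198, 0.434876) ; Y_{7,5}(Ω₂) = (0.113412, 0.165005) ; Δ = (-0.070714, 0.050838)
  [+6]  conj(Y_{7,6})(Ω₁) = (0.291832, 0.200916) ; Y_{7,6}(Ω₂) = (0.259516, 0.153465) ; Δ = (0.044902, 0.096927)
  [+7]  conj(Y_{7,7})(Ω₁) = (0.137181, -0.049108) ; Y_{7,7}(Ω₂) = (-0.444908, -0.044390) ; Δ = (-0.063213, 0.015759)
Σ over m = (-0.148768, 0.000000); ×(4π/15) → (-0.124632, 0.000000). Real part: -0.124632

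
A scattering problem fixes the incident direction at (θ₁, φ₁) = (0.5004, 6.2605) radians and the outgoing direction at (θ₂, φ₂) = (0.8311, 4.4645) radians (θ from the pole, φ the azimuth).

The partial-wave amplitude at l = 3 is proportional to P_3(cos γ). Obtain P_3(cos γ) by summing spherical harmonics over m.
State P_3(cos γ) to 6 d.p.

Addition theorem: P_3(cos γ) = (4π/7) Σ_m Y*_{lm}(Ω₁) Y_{lm}(Ω₂), m = −3…3:
  term(m=-3) = 0.00485 - 0.00605j   from Y*(Ω₁)=0.04597 - 0.00313j, Y(Ω₂)=0.11384 - 0.12377j
  term(m=-2) = -0.06985 - 0.03377j   from Y*(Ω₁)=0.20619 - 0.00936j, Y(Ω₂)=-0.33062 - 0.17881j
  term(m=-1) = -0.02995 + 0.13074j   from Y*(Ω₁)=0.44165 - 0.01002j, Y(Ω₂)=-0.07449 + 0.29433j
  term(m=+0) = -0.05092 + 0.00000j   from Y*(Ω₁)=0.27800 + 0.00000j, Y(Ω₂)=-0.18317 + 0.00000j
  term(m=+1) = -0.02995 - 0.13074j   from Y*(Ω₁)=-0.44165 - 0.01002j, Y(Ω₂)=0.07449 + 0.29433j
  term(m=+2) = -0.06985 + 0.03377j   from Y*(Ω₁)=0.20619 + 0.00936j, Y(Ω₂)=-0.33062 + 0.17881j
  term(m=+3) = 0.00485 + 0.00605j   from Y*(Ω₁)=-0.04597 - 0.00313j, Y(Ω₂)=-0.11384 - 0.12377j
Accumulated sum -0.24082 - 0.00000j; after 4π/(2l+1) scaling, -0.43233 - 0.00000j ⇒ P_3 = -0.432326

-0.432326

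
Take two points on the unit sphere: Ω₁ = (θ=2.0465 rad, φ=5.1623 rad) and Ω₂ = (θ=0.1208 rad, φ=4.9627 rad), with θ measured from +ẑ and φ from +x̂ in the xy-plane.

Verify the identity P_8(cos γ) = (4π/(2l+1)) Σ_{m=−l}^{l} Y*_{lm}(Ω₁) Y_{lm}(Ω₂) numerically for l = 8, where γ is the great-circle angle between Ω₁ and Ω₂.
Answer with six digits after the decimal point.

-0.281048

Expand P_8 via completeness: Σ_{m} conj(Y_{8,m}) at Ω₁ times Y_{8,m} at Ω₂ —
  m=-8: Y*=-0.18034 - 0.08883j  Y=-0.00000 - 0.00000j  product -0.00000 + 0.00000j
  m=-7: Y*=-0.00322 + 0.41425j  Y=-0.00000 + 0.00000j  product -0.00000 - 0.00000j
  m=-6: Y*=0.36034 - 0.17058j  Y=-0.00000 + 0.00002j  product 0.00000 + 0.00001j
  m=-5: Y*=-0.02349 - 0.01895j  Y=0.00023 + 0.00008j  product -0.00000 - 0.00001j
  m=-4: Y*=0.07639 - 0.32795j  Y=0.00148 - 0.00231j  product -0.00065 - 0.00066j
  m=-3: Y*=-0.20221 + 0.04544j  Y=-0.01579 - 0.01692j  product 0.00396 + 0.00270j
  m=-2: Y*=-0.15059 - 0.18970j  Y=-0.12124 + 0.06633j  product 0.03084 + 0.01301j
  m=-1: Y*=-0.11346 + 0.23494j  Y=0.12925 + 0.50554j  product -0.13344 - 0.02699j
  m=+0: Y*=-0.20714 + 0.00000j  Y=0.87691 + 0.00000j  product -0.18164 + 0.00000j
  m=+1: Y*=0.11346 + 0.23494j  Y=-0.12925 + 0.50554j  product -0.13344 + 0.02699j
  m=+2: Y*=-0.15059 + 0.18970j  Y=-0.12124 - 0.06633j  product 0.03084 - 0.01301j
  m=+3: Y*=0.20221 + 0.04544j  Y=0.01579 - 0.01692j  product 0.00396 - 0.00270j
  m=+4: Y*=0.07639 + 0.32795j  Y=0.00148 + 0.00231j  product -0.00065 + 0.00066j
  m=+5: Y*=0.02349 - 0.01895j  Y=-0.00023 + 0.00008j  product -0.00000 + 0.00001j
  m=+6: Y*=0.36034 + 0.17058j  Y=-0.00000 - 0.00002j  product 0.00000 - 0.00001j
  m=+7: Y*=0.00322 + 0.41425j  Y=0.00000 + 0.00000j  product -0.00000 + 0.00000j
  m=+8: Y*=-0.18034 + 0.08883j  Y=-0.00000 + 0.00000j  product -0.00000 - 0.00000j
Accumulated sum -0.38021 + 0.00000j; after 4π/(2l+1) scaling, -0.28105 + 0.00000j ⇒ P_8 = -0.281048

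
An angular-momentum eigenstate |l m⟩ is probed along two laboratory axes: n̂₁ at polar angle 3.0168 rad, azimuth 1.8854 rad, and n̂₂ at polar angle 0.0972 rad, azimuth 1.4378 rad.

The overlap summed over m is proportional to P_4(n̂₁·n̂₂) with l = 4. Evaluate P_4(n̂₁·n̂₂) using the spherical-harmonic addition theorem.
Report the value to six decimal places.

Term-by-term m-sum for l=4 (normalisation 4π/9 = 1.396263):
  m=-4: Y*=+0.000033+0.000101i  Y=+0.000034+0.000020i  product -0.000000+0.000000i
  m=-3: Y*=-0.001939+0.001405i  Y=-0.000442+0.001049i  product -0.000001-0.000003i
  m=-2: Y*=-0.024686-0.017969i  Y=-0.018038-0.004915i  product +0.000357+0.000445i
  m=-1: Y*=+0.070358-0.216211i  Y=+0.023838-0.178180i  product -0.036847-0.017690i
  m=+0: Y*=+0.781618-0.000000i  Y=+0.806761+0.000000i  product +0.630578+0.000000i
  m=+1: Y*=-0.070358-0.216211i  Y=-0.023838-0.178180i  product -0.036847+0.017690i
  m=+2: Y*=-0.024686+0.017969i  Y=-0.018038+0.004915i  product +0.000357-0.000445i
  m=+3: Y*=+0.001939+0.001405i  Y=+0.000442+0.001049i  product -0.000001+0.000003i
  m=+4: Y*=+0.000033-0.000101i  Y=+0.000034-0.000020i  product -0.000000-0.000000i
Total Σ_m = +0.557596+0.000000i. Multiply by 1.396263: +0.778552+0.000000i. P_4(cos γ) = 0.778552

0.778552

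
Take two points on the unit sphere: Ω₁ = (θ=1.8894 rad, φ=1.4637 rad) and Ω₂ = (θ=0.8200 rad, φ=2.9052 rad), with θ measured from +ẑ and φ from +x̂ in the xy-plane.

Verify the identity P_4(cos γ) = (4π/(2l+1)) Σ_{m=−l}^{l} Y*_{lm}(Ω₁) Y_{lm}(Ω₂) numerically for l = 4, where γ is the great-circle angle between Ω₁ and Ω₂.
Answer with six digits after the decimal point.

0.318220

Addition theorem: P_4(cos γ) = (4π/9) Σ_m Y*_{lm}(Ω₁) Y_{lm}(Ω₂), m = −4…4:
  m=-4: Y*=0.32742 - 0.14952j  Y=0.07402 + 0.10254j  product 0.03957 + 0.02251j
  m=-3: Y*=0.10604 + 0.31863j  Y=-0.25329 - 0.21734j  product 0.04239 - 0.10375j
  m=-2: Y*=0.09232 - 0.02008j  Y=0.35949 + 0.18387j  product 0.03688 + 0.00976j
  m=-1: Y*=0.03480 + 0.32367j  Y=-0.05918 - 0.01426j  product 0.00256 - 0.01965j
  m=+0: Y*=0.04161 + 0.00000j  Y=-0.35766 + 0.00000j  product -0.01488 + 0.00000j
  m=+1: Y*=-0.03480 + 0.32367j  Y=0.05918 - 0.01426j  product 0.00256 + 0.01965j
  m=+2: Y*=0.09232 + 0.02008j  Y=0.35949 - 0.18387j  product 0.03688 - 0.00976j
  m=+3: Y*=-0.10604 + 0.31863j  Y=0.25329 - 0.21734j  product 0.04239 + 0.10375j
  m=+4: Y*=0.32742 + 0.14952j  Y=0.07402 - 0.10254j  product 0.03957 - 0.02251j
Accumulated sum 0.22791 + 0.00000j; after 4π/(2l+1) scaling, 0.31822 + 0.00000j ⇒ P_4 = 0.318220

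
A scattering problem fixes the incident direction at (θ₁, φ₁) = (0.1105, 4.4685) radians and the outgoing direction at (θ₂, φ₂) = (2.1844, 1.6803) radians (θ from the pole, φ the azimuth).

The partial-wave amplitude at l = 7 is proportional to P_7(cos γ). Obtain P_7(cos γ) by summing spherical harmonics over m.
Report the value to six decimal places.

Addition theorem: P_7(cos γ) = (4π/15) Σ_m Y*_{lm}(Ω₁) Y_{lm}(Ω₂), m = −7…7:
  m=-7: Y*=(0.000000, -0.000000)  Y=(0.084692, 0.087950)  product (0.000000, 0.000000)
  m=-6: Y*=(-0.000000, 0.000003)  Y=(0.254773, -0.196517)  product (0.000001, 0.000001)
  m=-5: Y*=(-0.000067, -0.000024)  Y=(-0.230984, -0.378851)  product (0.000006, 0.000031)
  m=-4: Y*=(0.000595, -0.000879)  Y=(-0.224046, 0.104934)  product (-0.000041, 0.000259)
  m=-3: Y*=(0.007667, 0.008538)  Y=(-0.061690, -0.180983)  product (0.001072, -0.001914)
  m=-2: Y*=(-0.076644, 0.040662)  Y=(-0.338079, 0.075249)  product (0.022852, -0.019514)
  m=-1: Y*=(-0.100121, -0.402345)  Y=(-0.005596, -0.050902)  product (-0.019920, 0.007348)
  m=+0: Y*=(0.913526, -0.000000)  Y=(-0.349750, 0.000000)  product (-0.319506, 0.000000)
  m=+1: Y*=(0.100121, -0.402345)  Y=(0.005596, -0.050902)  product (-0.019920, -0.007348)
  m=+2: Y*=(-0.076644, -0.040662)  Y=(-0.338079, -0.075249)  product (0.022852, 0.019514)
  m=+3: Y*=(-0.007667, 0.008538)  Y=(0.061690, -0.180983)  product (0.001072, 0.001914)
  m=+4: Y*=(0.000595, 0.000879)  Y=(-0.224046, -0.104934)  product (-0.000041, -0.000259)
  m=+5: Y*=(0.000067, -0.000024)  Y=(0.230984, -0.378851)  product (0.000006, -0.000031)
  m=+6: Y*=(-0.000000, -0.000003)  Y=(0.254773, 0.196517)  product (0.000001, -0.000001)
  m=+7: Y*=(-0.000000, -0.000000)  Y=(-0.084692, 0.087950)  product (0.000000, -0.000000)
Σ over m = (-0.311566, -0.000000); ×(4π/15) → (-0.261017, -0.000000). Real part: -0.261017

-0.261017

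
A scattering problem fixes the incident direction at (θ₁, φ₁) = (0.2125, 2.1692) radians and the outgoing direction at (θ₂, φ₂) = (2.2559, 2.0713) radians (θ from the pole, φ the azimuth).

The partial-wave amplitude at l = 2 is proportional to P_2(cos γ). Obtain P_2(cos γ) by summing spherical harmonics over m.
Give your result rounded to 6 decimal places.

-0.188112

Term-by-term m-sum for l=2 (normalisation 4π/5 = 2.513274):
  term(m=-2) = +0.003904+0.000774i   from Y*(Ω₁)=-0.006277-0.015994i, Y(Ω₂)=-0.124948+0.195027i
  term(m=-1) = -0.059999-0.005893i   from Y*(Ω₁)=-0.089720+0.131594i, Y(Ω₂)=+0.181644+0.332099i
  term(m=+0) = +0.037344+0.000000i   from Y*(Ω₁)=+0.588697-0.000000i, Y(Ω₂)=+0.063435+0.000000i
  term(m=+1) = -0.059999+0.005893i   from Y*(Ω₁)=+0.089720+0.131594i, Y(Ω₂)=-0.181644+0.332099i
  term(m=+2) = +0.003904-0.000774i   from Y*(Ω₁)=-0.006277+0.015994i, Y(Ω₂)=-0.124948-0.195027i
Σ over m = -0.074847-0.000000i; ×(4π/5) → -0.188112-0.000000i. Real part: -0.188112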